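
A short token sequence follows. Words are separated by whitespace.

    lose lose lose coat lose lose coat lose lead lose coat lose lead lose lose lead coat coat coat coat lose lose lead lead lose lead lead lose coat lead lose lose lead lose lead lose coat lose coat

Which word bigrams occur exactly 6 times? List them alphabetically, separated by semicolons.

lose coat; lose lose

Bigram counts meeting the condition (exactly 6 times):
  lose coat: 6
  lose lose: 6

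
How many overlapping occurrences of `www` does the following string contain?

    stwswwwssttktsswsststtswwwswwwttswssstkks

Sliding a length-3 window over the 41 characters (39 positions):
  position 5–7: www
  position 24–26: www
  position 28–30: www

3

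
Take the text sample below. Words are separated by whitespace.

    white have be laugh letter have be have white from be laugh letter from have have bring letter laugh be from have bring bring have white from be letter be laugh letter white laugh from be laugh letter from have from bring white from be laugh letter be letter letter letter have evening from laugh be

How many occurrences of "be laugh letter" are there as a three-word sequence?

5

Scanning the 54 overlapping trigram windows for "be laugh letter":
  position 3–5: be laugh letter
  position 11–13: be laugh letter
  position 30–32: be laugh letter
  position 36–38: be laugh letter
  position 45–47: be laugh letter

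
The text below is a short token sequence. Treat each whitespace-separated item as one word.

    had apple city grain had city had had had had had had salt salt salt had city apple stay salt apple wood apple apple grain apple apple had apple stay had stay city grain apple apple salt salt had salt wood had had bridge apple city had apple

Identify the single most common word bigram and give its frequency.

"had had", 6 times

Bigram frequencies (highest first):
  had had: 6
  had apple: 3
  salt salt: 3
  apple apple: 3
  apple city: 2
  city grain: 2
  … (22 more, each ≤ 2)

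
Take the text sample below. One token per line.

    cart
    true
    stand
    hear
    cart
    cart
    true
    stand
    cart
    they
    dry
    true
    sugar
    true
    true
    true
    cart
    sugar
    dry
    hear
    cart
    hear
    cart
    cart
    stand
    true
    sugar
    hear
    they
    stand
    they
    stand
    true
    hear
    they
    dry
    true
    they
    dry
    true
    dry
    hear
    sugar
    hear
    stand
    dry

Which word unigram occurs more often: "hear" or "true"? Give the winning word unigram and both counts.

"hear": 7 occurrences
"true": 10 occurrences

"true" (10 vs 7)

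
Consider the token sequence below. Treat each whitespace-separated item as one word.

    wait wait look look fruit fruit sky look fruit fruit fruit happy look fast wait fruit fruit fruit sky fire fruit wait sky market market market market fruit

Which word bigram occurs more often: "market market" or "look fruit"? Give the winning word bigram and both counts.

"market market": 3 occurrences
"look fruit": 2 occurrences

"market market" (3 vs 2)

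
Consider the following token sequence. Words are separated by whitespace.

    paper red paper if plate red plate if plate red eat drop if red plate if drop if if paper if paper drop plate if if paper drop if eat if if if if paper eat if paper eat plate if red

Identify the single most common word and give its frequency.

"if", 16 times

Unigram frequencies (highest first):
  if: 16
  paper: 7
  plate: 6
  red: 5
  eat: 4
  drop: 4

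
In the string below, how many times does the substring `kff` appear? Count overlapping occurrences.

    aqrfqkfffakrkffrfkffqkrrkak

3

Sliding a length-3 window over the 27 characters (25 positions):
  position 6–8: kff
  position 13–15: kff
  position 18–20: kff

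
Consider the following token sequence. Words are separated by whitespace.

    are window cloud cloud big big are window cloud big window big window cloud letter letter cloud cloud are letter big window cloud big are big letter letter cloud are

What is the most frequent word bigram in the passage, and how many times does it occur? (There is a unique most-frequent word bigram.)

"window cloud", 4 times

Bigram frequencies (highest first):
  window cloud: 4
  cloud big: 3
  big window: 3
  are window: 2
  cloud cloud: 2
  big are: 2
  … (10 more, each ≤ 2)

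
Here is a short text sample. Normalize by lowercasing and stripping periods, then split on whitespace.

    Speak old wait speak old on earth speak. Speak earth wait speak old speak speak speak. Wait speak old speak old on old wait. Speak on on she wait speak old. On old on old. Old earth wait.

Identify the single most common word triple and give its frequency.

"wait speak old", 4 times

Trigram frequencies (highest first):
  wait speak old: 4
  speak old on: 3
  old on old: 3
  old wait speak: 2
  speak old speak: 2
  speak old wait: 1
  … (21 more, each ≤ 1)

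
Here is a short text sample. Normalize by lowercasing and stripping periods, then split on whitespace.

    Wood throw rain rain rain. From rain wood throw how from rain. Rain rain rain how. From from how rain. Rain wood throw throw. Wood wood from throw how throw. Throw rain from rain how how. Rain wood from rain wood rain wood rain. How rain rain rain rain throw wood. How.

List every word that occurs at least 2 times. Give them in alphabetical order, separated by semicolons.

from; how; rain; throw; wood

Unigram counts meeting the condition (at least 2 times):
  from: 7
  how: 8
  rain: 20
  throw: 8
  wood: 9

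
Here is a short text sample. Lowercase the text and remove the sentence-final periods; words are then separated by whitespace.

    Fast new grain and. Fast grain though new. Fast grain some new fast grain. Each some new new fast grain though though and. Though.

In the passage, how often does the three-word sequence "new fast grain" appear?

3

Scanning the 22 overlapping trigram windows for "new fast grain":
  position 8–10: new fast grain
  position 12–14: new fast grain
  position 18–20: new fast grain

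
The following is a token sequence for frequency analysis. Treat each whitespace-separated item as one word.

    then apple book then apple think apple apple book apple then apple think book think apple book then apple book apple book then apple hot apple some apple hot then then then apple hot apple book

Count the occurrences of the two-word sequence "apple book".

6

Scanning the 35 overlapping bigram windows for "apple book":
  position 2–3: apple book
  position 8–9: apple book
  position 16–17: apple book
  position 19–20: apple book
  position 21–22: apple book
  position 35–36: apple book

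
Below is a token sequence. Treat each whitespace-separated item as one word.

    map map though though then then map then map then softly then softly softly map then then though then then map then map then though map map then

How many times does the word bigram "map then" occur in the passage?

Scanning the 27 overlapping bigram windows for "map then":
  position 7–8: map then
  position 9–10: map then
  position 15–16: map then
  position 21–22: map then
  position 23–24: map then
  position 27–28: map then

6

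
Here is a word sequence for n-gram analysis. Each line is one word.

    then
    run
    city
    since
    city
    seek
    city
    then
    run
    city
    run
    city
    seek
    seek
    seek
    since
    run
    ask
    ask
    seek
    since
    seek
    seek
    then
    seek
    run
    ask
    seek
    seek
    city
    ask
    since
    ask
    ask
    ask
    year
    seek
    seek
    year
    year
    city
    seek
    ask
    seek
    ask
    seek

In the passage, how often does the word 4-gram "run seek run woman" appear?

Scanning the 43 overlapping 4-gram windows for "run seek run woman":
  (none found)

0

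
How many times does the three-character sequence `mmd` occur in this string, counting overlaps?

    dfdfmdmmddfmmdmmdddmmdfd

Sliding a length-3 window over the 24 characters (22 positions):
  position 7–9: mmd
  position 12–14: mmd
  position 15–17: mmd
  position 20–22: mmd

4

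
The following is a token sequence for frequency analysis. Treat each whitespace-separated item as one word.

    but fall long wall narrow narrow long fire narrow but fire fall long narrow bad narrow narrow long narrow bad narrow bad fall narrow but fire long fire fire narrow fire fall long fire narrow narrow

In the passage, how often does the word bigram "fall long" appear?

3

Scanning the 35 overlapping bigram windows for "fall long":
  position 2–3: fall long
  position 12–13: fall long
  position 32–33: fall long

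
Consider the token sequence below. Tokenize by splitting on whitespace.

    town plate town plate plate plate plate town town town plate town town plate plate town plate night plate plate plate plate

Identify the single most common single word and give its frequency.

"plate", 13 times

Unigram frequencies (highest first):
  plate: 13
  town: 8
  night: 1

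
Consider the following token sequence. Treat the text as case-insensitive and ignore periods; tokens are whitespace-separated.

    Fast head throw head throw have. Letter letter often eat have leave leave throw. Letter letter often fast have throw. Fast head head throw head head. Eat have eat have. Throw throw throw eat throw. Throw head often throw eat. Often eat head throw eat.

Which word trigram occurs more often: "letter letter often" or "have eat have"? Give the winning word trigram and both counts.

"letter letter often" (2 vs 1)

"letter letter often": 2 occurrences
"have eat have": 1 occurrence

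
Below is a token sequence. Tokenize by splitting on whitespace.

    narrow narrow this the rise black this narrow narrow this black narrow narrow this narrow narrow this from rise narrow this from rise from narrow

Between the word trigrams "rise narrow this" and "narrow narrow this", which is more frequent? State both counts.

"narrow narrow this" (4 vs 1)

"rise narrow this": 1 occurrence
"narrow narrow this": 4 occurrences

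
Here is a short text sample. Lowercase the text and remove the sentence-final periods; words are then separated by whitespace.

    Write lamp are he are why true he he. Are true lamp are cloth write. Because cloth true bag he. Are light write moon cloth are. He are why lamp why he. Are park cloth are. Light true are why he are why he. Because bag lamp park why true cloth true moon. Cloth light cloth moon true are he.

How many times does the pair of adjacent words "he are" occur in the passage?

6

Scanning the 59 overlapping bigram windows for "he are":
  position 4–5: he are
  position 9–10: he are
  position 20–21: he are
  position 27–28: he are
  position 32–33: he are
  position 41–42: he are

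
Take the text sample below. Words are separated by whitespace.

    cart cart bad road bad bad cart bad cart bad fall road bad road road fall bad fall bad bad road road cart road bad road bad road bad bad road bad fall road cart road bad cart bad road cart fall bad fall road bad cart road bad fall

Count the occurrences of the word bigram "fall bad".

3

Scanning the 49 overlapping bigram windows for "fall bad":
  position 16–17: fall bad
  position 18–19: fall bad
  position 42–43: fall bad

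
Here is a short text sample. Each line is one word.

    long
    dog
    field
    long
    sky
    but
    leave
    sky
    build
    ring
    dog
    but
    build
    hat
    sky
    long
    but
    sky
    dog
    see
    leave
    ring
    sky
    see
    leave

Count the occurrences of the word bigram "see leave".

Scanning the 24 overlapping bigram windows for "see leave":
  position 20–21: see leave
  position 24–25: see leave

2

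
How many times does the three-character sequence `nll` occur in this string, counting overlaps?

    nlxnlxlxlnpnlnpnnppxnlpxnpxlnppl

Sliding a length-3 window over the 32 characters (30 positions):
  (no match at any position)

0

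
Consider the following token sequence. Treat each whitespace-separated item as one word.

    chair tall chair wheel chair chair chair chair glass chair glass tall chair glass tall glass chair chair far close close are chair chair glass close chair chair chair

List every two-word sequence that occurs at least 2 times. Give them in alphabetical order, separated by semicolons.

Bigram counts meeting the condition (at least 2 times):
  chair chair: 7
  chair glass: 4
  glass chair: 2
  glass tall: 2
  tall chair: 2

chair chair; chair glass; glass chair; glass tall; tall chair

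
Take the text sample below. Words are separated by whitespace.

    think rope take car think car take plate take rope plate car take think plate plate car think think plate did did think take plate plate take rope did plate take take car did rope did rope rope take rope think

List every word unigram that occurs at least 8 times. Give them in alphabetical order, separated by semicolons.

plate; take

Unigram counts meeting the condition (at least 8 times):
  plate: 8
  take: 9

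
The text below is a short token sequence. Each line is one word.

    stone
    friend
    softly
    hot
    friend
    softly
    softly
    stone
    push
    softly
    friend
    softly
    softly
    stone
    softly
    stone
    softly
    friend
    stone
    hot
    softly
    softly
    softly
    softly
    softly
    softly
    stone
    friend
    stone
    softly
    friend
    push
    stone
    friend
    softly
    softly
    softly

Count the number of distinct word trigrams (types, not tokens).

24

37 tokens → 35 trigram windows in total.
Repeated trigrams (each contributes count−1 duplicates):
  softly softly softly: 5
  friend softly softly: 3
  softly softly stone: 3
  softly stone softly: 2
  stone friend softly: 2
  stone softly friend: 2
11 duplicate windows → 35 − 11 = 24 distinct.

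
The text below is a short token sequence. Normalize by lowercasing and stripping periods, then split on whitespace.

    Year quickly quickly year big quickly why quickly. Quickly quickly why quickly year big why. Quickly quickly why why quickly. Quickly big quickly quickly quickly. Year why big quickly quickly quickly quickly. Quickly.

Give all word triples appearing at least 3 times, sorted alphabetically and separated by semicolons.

quickly quickly quickly; why quickly quickly

Trigram counts meeting the condition (at least 3 times):
  quickly quickly quickly: 5
  why quickly quickly: 3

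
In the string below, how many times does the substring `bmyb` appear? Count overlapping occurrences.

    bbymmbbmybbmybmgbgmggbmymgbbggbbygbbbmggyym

Sliding a length-4 window over the 43 characters (40 positions):
  position 7–10: bmyb
  position 11–14: bmyb

2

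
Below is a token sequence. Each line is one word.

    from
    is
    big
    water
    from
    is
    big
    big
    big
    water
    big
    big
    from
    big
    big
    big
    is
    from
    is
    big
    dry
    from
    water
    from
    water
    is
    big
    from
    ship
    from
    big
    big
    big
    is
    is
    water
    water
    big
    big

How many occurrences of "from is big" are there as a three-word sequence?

3

Scanning the 37 overlapping trigram windows for "from is big":
  position 1–3: from is big
  position 5–7: from is big
  position 18–20: from is big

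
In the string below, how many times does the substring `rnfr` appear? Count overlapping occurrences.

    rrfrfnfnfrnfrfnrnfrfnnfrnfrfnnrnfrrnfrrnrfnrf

Sliding a length-4 window over the 45 characters (42 positions):
  position 10–13: rnfr
  position 16–19: rnfr
  position 24–27: rnfr
  position 31–34: rnfr
  position 35–38: rnfr

5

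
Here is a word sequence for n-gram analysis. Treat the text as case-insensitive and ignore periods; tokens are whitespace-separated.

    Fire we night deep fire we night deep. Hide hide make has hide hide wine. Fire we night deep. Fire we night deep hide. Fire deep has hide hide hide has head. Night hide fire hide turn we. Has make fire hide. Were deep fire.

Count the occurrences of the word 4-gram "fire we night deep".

4

Scanning the 42 overlapping 4-gram windows for "fire we night deep":
  position 1–4: fire we night deep
  position 5–8: fire we night deep
  position 16–19: fire we night deep
  position 20–23: fire we night deep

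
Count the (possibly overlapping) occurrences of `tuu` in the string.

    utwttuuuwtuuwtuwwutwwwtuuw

3

Sliding a length-3 window over the 26 characters (24 positions):
  position 5–7: tuu
  position 10–12: tuu
  position 23–25: tuu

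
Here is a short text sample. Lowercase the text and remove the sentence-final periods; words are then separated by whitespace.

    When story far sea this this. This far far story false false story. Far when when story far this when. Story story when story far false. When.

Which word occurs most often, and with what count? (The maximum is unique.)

"story", 7 times

Unigram frequencies (highest first):
  story: 7
  when: 6
  far: 6
  this: 4
  false: 3
  sea: 1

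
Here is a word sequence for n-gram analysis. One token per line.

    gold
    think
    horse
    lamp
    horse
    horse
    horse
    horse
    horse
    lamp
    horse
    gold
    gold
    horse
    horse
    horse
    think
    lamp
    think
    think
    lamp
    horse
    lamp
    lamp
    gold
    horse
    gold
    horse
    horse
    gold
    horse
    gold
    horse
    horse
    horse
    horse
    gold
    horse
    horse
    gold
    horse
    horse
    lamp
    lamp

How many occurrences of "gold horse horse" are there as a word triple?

Scanning the 42 overlapping trigram windows for "gold horse horse":
  position 13–15: gold horse horse
  position 27–29: gold horse horse
  position 32–34: gold horse horse
  position 37–39: gold horse horse
  position 40–42: gold horse horse

5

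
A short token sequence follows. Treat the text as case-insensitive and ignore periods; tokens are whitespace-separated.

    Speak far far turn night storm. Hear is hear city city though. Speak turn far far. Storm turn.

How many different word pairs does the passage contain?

16

18 tokens → 17 bigram windows in total.
Repeated bigrams (each contributes count−1 duplicates):
  far far: 2
1 duplicate windows → 17 − 1 = 16 distinct.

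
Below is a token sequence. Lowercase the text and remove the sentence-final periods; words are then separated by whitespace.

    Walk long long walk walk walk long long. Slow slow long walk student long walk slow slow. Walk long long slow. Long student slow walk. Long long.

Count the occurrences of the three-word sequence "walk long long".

4

Scanning the 25 overlapping trigram windows for "walk long long":
  position 1–3: walk long long
  position 6–8: walk long long
  position 18–20: walk long long
  position 25–27: walk long long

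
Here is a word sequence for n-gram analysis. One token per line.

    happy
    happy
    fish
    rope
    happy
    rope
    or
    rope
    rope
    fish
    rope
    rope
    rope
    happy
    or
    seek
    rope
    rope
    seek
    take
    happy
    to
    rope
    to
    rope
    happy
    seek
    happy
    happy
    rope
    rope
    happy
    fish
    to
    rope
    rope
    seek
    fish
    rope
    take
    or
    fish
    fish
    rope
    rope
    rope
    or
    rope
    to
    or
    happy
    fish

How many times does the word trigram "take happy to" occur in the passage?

1

Scanning the 50 overlapping trigram windows for "take happy to":
  position 20–22: take happy to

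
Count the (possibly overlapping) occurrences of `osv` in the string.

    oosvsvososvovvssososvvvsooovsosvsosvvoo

Sliding a length-3 window over the 39 characters (37 positions):
  position 2–4: osv
  position 9–11: osv
  position 19–21: osv
  position 30–32: osv
  position 34–36: osv

5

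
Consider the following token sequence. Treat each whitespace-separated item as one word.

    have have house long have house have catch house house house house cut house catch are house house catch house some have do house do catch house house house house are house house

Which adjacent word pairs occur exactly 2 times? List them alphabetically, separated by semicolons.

are house; have house; house catch

Bigram counts meeting the condition (exactly 2 times):
  are house: 2
  have house: 2
  house catch: 2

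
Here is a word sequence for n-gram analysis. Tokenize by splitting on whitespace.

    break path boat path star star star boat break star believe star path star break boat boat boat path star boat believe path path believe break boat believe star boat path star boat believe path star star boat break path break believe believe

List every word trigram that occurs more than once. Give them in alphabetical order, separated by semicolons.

Trigram counts meeting the condition (more than once):
  boat believe path: 2
  boat path star: 3
  path star boat: 2
  path star star: 2
  star boat believe: 2
  star boat break: 2
  star star boat: 2

boat believe path; boat path star; path star boat; path star star; star boat believe; star boat break; star star boat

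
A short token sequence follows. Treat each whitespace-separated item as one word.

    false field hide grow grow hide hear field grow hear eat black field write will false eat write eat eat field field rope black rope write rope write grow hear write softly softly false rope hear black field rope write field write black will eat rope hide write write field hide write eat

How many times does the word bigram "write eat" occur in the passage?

Scanning the 52 overlapping bigram windows for "write eat":
  position 18–19: write eat
  position 52–53: write eat

2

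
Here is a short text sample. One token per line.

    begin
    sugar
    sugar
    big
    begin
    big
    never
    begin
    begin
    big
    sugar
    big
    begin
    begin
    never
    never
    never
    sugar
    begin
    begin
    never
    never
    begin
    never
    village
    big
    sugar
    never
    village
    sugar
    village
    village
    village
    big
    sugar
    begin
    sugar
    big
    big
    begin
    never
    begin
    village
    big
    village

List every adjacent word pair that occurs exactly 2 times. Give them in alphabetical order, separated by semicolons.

Bigram counts meeting the condition (exactly 2 times):
  begin big: 2
  begin sugar: 2
  never village: 2
  sugar begin: 2
  village village: 2

begin big; begin sugar; never village; sugar begin; village village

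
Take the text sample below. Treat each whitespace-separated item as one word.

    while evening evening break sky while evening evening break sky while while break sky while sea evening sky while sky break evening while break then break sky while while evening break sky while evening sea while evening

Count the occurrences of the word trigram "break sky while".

Scanning the 35 overlapping trigram windows for "break sky while":
  position 4–6: break sky while
  position 9–11: break sky while
  position 13–15: break sky while
  position 26–28: break sky while
  position 31–33: break sky while

5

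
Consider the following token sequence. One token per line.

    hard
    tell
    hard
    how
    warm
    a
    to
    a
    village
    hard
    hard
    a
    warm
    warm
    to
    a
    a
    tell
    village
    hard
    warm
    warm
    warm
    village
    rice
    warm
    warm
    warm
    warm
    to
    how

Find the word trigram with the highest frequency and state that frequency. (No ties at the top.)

Trigram frequencies (highest first):
  warm warm warm: 3
  warm warm to: 2
  hard tell hard: 1
  tell hard how: 1
  hard how warm: 1
  how warm a: 1
  … (20 more, each ≤ 1)

"warm warm warm", 3 times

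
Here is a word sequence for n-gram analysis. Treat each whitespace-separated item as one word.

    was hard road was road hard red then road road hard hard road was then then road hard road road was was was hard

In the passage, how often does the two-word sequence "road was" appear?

3

Scanning the 23 overlapping bigram windows for "road was":
  position 3–4: road was
  position 13–14: road was
  position 20–21: road was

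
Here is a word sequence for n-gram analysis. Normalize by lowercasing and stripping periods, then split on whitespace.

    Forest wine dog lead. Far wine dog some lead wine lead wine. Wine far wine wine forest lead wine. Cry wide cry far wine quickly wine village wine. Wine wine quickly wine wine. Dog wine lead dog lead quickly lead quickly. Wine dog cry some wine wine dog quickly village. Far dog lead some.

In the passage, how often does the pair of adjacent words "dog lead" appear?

3

Scanning the 53 overlapping bigram windows for "dog lead":
  position 3–4: dog lead
  position 37–38: dog lead
  position 52–53: dog lead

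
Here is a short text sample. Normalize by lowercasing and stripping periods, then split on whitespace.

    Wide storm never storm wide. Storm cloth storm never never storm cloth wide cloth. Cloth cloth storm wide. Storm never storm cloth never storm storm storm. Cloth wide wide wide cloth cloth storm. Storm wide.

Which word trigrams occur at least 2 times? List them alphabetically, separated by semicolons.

cloth cloth storm; never storm cloth; storm cloth wide; storm never storm; storm wide storm; wide cloth cloth; wide storm never

Trigram counts meeting the condition (at least 2 times):
  cloth cloth storm: 2
  never storm cloth: 2
  storm cloth wide: 2
  storm never storm: 2
  storm wide storm: 2
  wide cloth cloth: 2
  wide storm never: 2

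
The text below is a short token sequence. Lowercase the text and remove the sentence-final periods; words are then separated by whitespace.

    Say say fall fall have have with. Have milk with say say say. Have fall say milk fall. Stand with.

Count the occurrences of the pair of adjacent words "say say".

Scanning the 19 overlapping bigram windows for "say say":
  position 1–2: say say
  position 11–12: say say
  position 12–13: say say

3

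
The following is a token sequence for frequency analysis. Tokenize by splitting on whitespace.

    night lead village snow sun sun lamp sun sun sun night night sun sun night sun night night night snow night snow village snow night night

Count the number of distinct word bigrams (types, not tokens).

13

26 tokens → 25 bigram windows in total.
Repeated bigrams (each contributes count−1 duplicates):
  night night: 4
  sun sun: 4
  sun night: 3
  night snow: 2
  night sun: 2
  snow night: 2
  village snow: 2
12 duplicate windows → 25 − 12 = 13 distinct.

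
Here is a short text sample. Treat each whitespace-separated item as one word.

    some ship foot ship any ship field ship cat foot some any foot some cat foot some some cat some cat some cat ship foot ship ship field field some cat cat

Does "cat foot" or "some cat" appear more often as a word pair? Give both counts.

"cat foot": 2 occurrences
"some cat": 5 occurrences

"some cat" (5 vs 2)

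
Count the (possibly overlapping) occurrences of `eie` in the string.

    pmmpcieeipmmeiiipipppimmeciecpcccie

0

Sliding a length-3 window over the 35 characters (33 positions):
  (no match at any position)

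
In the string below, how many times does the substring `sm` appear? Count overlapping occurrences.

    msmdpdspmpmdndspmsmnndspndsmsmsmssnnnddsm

Sliding a length-2 window over the 41 characters (40 positions):
  position 2–3: sm
  position 18–19: sm
  position 27–28: sm
  position 29–30: sm
  position 31–32: sm
  position 40–41: sm

6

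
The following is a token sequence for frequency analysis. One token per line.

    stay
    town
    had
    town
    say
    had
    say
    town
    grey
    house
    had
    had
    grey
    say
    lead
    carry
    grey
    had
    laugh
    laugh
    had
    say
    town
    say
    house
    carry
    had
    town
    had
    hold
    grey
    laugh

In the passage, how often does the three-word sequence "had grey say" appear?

1

Scanning the 30 overlapping trigram windows for "had grey say":
  position 12–14: had grey say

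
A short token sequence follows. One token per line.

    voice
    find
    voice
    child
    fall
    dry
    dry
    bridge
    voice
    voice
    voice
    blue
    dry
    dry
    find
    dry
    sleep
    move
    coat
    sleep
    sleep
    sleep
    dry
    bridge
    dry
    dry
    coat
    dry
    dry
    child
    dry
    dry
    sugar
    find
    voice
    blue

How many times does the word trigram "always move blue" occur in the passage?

0

Scanning the 34 overlapping trigram windows for "always move blue":
  (none found)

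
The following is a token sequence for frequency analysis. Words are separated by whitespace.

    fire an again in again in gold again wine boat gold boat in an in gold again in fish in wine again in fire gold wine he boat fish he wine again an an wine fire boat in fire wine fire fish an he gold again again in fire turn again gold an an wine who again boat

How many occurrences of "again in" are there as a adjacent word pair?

5

Scanning the 57 overlapping bigram windows for "again in":
  position 3–4: again in
  position 5–6: again in
  position 17–18: again in
  position 22–23: again in
  position 47–48: again in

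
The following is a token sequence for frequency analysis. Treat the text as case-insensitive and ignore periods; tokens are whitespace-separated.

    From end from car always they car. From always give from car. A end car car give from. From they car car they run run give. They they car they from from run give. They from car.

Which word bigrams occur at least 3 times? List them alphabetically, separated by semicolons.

Bigram counts meeting the condition (at least 3 times):
  from car: 3
  they car: 3

from car; they car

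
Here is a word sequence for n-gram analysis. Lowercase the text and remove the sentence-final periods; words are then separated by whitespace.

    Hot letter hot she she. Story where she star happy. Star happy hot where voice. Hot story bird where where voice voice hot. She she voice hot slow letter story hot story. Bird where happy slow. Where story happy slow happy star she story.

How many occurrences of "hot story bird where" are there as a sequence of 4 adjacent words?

2

Scanning the 41 overlapping 4-gram windows for "hot story bird where":
  position 16–19: hot story bird where
  position 31–34: hot story bird where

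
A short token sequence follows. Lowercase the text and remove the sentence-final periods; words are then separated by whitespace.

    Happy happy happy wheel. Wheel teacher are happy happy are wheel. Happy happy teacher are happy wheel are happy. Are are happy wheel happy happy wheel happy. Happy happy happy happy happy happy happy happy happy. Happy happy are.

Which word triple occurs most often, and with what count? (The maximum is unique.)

Trigram frequencies (highest first):
  happy happy happy: 11
  wheel happy happy: 3
  happy happy wheel: 2
  teacher are happy: 2
  happy happy are: 2
  are happy wheel: 2
  … (14 more, each ≤ 2)

"happy happy happy", 11 times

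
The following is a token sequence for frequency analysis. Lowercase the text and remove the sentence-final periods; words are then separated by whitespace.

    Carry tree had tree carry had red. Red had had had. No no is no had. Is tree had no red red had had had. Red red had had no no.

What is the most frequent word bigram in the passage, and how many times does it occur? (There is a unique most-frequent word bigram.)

Bigram frequencies (highest first):
  had had: 5
  red red: 3
  red had: 3
  had no: 3
  tree had: 2
  had red: 2
  … (11 more, each ≤ 2)

"had had", 5 times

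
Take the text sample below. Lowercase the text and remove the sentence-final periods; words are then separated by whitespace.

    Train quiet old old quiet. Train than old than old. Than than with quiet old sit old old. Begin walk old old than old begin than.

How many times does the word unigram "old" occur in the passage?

10

Scanning the 26 tokens for "old":
  position 3: old
  position 4: old
  position 8: old
  position 10: old
  position 15: old
  position 17: old
  position 18: old
  position 21: old
  position 22: old
  position 24: old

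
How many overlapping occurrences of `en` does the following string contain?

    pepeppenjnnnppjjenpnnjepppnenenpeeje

4

Sliding a length-2 window over the 36 characters (35 positions):
  position 7–8: en
  position 17–18: en
  position 28–29: en
  position 30–31: en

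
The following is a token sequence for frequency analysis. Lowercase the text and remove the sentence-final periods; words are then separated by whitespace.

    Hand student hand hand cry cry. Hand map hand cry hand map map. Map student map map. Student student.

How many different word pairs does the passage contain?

12

19 tokens → 18 bigram windows in total.
Repeated bigrams (each contributes count−1 duplicates):
  map map: 3
  cry hand: 2
  hand cry: 2
  hand map: 2
  map student: 2
6 duplicate windows → 18 − 6 = 12 distinct.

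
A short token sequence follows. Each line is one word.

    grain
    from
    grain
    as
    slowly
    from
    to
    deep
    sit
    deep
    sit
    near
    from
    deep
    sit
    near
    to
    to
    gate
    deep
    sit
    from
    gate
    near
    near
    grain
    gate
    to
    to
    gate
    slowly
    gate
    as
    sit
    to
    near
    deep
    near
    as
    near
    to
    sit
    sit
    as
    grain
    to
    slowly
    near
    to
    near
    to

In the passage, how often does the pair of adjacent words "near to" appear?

4

Scanning the 50 overlapping bigram windows for "near to":
  position 16–17: near to
  position 40–41: near to
  position 48–49: near to
  position 50–51: near to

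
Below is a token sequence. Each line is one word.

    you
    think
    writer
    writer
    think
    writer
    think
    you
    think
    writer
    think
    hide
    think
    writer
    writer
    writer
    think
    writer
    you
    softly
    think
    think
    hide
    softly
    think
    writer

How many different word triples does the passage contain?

26 tokens → 24 trigram windows in total.
Repeated trigrams (each contributes count−1 duplicates):
  think writer think: 2
  think writer writer: 2
  writer think writer: 2
  writer writer think: 2
  you think writer: 2
5 duplicate windows → 24 − 5 = 19 distinct.

19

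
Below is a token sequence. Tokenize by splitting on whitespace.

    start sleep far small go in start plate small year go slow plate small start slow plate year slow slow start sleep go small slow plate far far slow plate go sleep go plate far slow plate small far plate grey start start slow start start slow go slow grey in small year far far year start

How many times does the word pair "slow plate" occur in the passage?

Scanning the 56 overlapping bigram windows for "slow plate":
  position 12–13: slow plate
  position 16–17: slow plate
  position 25–26: slow plate
  position 29–30: slow plate
  position 36–37: slow plate

5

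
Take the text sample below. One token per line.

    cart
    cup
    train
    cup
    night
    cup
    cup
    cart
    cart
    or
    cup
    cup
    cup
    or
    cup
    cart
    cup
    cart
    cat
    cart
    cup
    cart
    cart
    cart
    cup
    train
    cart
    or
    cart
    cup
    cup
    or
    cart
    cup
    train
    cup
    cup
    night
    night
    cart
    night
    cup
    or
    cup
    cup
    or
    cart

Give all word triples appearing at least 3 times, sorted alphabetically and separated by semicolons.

cart cup train; cup cup or

Trigram counts meeting the condition (at least 3 times):
  cart cup train: 3
  cup cup or: 3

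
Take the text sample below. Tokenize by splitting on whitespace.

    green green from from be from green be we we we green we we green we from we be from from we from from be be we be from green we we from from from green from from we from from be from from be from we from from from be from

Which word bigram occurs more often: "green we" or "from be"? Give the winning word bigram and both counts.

"green we": 3 occurrences
"from be": 5 occurrences

"from be" (5 vs 3)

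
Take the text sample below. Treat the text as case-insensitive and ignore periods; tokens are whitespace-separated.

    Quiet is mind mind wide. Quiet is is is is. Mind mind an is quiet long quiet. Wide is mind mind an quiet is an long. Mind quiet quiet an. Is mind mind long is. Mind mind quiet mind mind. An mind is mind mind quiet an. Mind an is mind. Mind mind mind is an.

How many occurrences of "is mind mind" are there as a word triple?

Scanning the 54 overlapping trigram windows for "is mind mind":
  position 2–4: is mind mind
  position 10–12: is mind mind
  position 19–21: is mind mind
  position 31–33: is mind mind
  position 35–37: is mind mind
  position 43–45: is mind mind
  position 50–52: is mind mind

7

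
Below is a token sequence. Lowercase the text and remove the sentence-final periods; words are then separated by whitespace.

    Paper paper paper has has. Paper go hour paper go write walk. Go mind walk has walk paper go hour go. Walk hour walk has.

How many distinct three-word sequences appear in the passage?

22

25 tokens → 23 trigram windows in total.
Repeated trigrams (each contributes count−1 duplicates):
  paper go hour: 2
1 duplicate windows → 23 − 1 = 22 distinct.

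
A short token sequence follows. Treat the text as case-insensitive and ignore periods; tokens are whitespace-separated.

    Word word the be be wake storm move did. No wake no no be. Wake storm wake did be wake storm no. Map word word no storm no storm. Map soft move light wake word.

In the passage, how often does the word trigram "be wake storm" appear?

Scanning the 33 overlapping trigram windows for "be wake storm":
  position 5–7: be wake storm
  position 14–16: be wake storm
  position 19–21: be wake storm

3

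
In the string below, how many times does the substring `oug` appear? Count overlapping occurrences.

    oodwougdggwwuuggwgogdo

1

Sliding a length-3 window over the 22 characters (20 positions):
  position 5–7: oug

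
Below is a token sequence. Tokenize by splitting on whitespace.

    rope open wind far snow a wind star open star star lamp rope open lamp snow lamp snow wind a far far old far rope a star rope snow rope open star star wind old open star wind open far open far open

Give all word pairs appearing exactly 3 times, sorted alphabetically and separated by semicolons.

Bigram counts meeting the condition (exactly 3 times):
  open star: 3
  rope open: 3

open star; rope open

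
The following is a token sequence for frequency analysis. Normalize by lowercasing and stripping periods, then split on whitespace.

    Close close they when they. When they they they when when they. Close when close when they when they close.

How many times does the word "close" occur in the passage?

5

Scanning the 20 tokens for "close":
  position 1: close
  position 2: close
  position 13: close
  position 15: close
  position 20: close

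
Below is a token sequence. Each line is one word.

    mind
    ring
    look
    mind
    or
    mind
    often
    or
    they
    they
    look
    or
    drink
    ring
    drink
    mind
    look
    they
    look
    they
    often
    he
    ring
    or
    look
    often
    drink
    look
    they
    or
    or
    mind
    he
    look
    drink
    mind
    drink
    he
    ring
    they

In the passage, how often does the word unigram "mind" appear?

Scanning the 40 tokens for "mind":
  position 1: mind
  position 4: mind
  position 6: mind
  position 16: mind
  position 32: mind
  position 36: mind

6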